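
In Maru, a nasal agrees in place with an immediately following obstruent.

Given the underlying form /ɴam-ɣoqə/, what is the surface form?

/m/ is a voiced bilabial nasal. The following trigger /ɣ/ is velar, so /m/ must become velar as well.
A voiced velar nasal is [ŋ], so the surface segment is [ŋ].

[ɴaŋɣoqə]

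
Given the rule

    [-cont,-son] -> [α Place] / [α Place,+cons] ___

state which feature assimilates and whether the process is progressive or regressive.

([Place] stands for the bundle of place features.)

progressive place assimilation

The shared variable α links the value of the place features (abbreviated [Place]) on the target to the same value on the neighbouring segment, so place is the feature that assimilates.
Since the environment is written before the underscore, the trigger precedes the target; the direction is progressive.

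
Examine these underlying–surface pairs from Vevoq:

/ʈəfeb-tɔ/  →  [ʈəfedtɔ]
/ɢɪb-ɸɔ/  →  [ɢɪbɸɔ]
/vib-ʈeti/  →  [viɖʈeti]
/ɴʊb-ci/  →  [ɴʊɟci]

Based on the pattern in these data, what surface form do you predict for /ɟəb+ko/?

The data show regressive place assimilation: /b/ → [d] before /t/; /b/ → [ɖ] before /ʈ/; /b/ → [ɟ] before /c/. In each pair only place changes, matching the following consonant, while manner and voice stay constant.
No alternation appears in [ɢɪbɸɔ]: there the adjacent consonants already agree in place (/b/ and /ɸ/ are both bilabial), so this form is consistent with the same rule.
The rule targets /b/ (voiced bilabial stop), which sits before the trigger /k/ (velar).
The voiced velar stop is [g], so /b/ → [g].

[ɟəgko]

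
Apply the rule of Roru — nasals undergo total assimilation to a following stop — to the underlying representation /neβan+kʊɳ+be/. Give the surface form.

[neβakkʊbbe]

/n/ is the segment targeted by the rule; it sits immediately before /k/, so it assimilates completely and surfaces as [k].
The same rule applies at the second boundary: /ɳ/ → [b] next to /b/.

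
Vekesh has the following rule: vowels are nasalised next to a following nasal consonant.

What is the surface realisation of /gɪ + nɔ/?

[gɪ̃nɔ]

/ɪ/ sits next to the nasal /n/ and is therefore nasalised to [ɪ̃].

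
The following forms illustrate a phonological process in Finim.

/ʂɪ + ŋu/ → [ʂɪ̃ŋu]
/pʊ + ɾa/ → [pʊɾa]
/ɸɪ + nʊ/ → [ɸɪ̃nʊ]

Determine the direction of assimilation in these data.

regressive

The vowel /ɪ/ surfaces as nasalised [ɪ̃] next to the following nasal /ŋ/ — it has acquired the [+nasal] feature of its neighbour.
The other form shows the same pattern: /ɪ/ → [ɪ̃] before /n/ — each time a vowel is nasalised next to a following nasal.
No change occurs in [pʊɾa] because the vowel at the boundary is adjacent to an oral consonant, not a nasal (/ʊ/ next to /ɾ/).
Because the conditioning nasal is to the right of the vowel that changes, the process is regressive (anticipatory).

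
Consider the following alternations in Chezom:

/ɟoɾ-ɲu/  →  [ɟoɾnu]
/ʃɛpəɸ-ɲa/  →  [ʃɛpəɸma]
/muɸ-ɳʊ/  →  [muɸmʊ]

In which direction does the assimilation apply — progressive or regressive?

progressive

Comparing underlying and surface forms, /ɲ/ → [n] is the alternation; the neighbouring /ɾ/ is constant.
The change palatal → alveolar matches the place of the preceding /ɾ/, identifying this as place assimilation.
The other alternating forms pattern the same way: /ɲ/ → [m] after /ɸ/ (palatal → bilabial, matching bilabial); /ɳ/ → [m] after /ɸ/ (retroflex → bilabial, matching bilabial) — only place changes, and always toward the preceding segment.
The trigger is the preceding segment, so the direction is progressive (perseverative).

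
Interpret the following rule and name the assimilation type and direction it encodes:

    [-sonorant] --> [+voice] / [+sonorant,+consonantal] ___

The structural change is [+voice], and the conditioning segment [+sonorant,+consonantal] (a sonorant consonant) is itself voiced, so the target comes to share the voicing of its neighbour — voicing assimilation.
Since the environment is written before the underscore, the trigger precedes the target; the direction is progressive.

progressive voicing assimilation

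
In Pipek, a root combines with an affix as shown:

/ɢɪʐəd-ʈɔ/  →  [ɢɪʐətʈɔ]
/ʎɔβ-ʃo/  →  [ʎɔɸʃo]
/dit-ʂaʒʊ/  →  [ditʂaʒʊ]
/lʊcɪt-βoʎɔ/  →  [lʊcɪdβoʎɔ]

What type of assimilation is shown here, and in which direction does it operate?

regressive voicing assimilation

Comparing underlying and surface forms, /d/ → [t] is the alternation; the neighbouring /ʈ/ is constant.
The change voiced → voiceless matches the voicing of the following /ʈ/, identifying this as voicing assimilation.
Place and manner are unchanged, so the assimilation is partial, not total.
The other alternating forms pattern the same way: /β/ → [ɸ] before /ʃ/ (voiced → voiceless, matching voiceless); /t/ → [d] before /β/ (voiceless → voiced, matching voiced) — only voicing changes, and always toward the following segment.
Nothing changes in [ditʂaʒʊ]: there the adjacent consonants already agree in voicing (/t/ and /ʂ/ are both voiceless), so this form is consistent with the same rule.
The trigger is the following segment, so the direction is regressive (anticipatory).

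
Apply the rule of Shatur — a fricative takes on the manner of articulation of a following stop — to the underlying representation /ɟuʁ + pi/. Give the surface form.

The rule targets /ʁ/ (voiced uvular fricative), which sits before the trigger /p/ (stop).
The voiced uvular stop is [ɢ], so /ʁ/ → [ɢ].

[ɟuɢpi]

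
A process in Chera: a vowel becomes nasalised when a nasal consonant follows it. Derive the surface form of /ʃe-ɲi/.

[ʃẽɲi]

The vowel /e/ is adjacent to the following nasal /ɲ/, so it acquires [+nasal] and surfaces as [ẽ].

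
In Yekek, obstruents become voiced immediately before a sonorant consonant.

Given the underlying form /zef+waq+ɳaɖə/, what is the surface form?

[zevwaɢɳaɖə]

/f/ is a voiceless labiodental fricative. The following trigger /w/ is voiced, so /f/ must become voiced as well.
A voiced labiodental fricative is [v], so the surface segment is [v].
At the second juncture, /q/ likewise becomes [ɢ] adjacent to /ɳ/.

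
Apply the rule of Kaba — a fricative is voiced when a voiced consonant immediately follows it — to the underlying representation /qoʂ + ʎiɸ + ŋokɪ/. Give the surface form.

The rule targets /ʂ/ (voiceless retroflex fricative), which sits before the trigger /ʎ/ (voiced).
The voiced retroflex fricative is [ʐ], so /ʂ/ → [ʐ].
At the second juncture, /ɸ/ likewise becomes [β] adjacent to /ŋ/.

[qoʐʎiβŋokɪ]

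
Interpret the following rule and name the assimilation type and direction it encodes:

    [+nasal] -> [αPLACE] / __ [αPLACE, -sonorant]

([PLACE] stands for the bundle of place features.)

regressive place assimilation

The shared variable α links the value of the place features (abbreviated [PLACE]) on the target to the same value on the neighbouring segment, so place is the feature that assimilates.
Since the environment is written after the underscore, the trigger follows the target; the direction is regressive.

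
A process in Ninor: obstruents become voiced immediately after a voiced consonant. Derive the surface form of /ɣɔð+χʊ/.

[ɣɔðʁʊ]

The rule targets /χ/ (voiceless uvular fricative), which sits after the trigger /ð/ (voiced).
A voiced uvular fricative is [ʁ], so the surface segment is [ʁ].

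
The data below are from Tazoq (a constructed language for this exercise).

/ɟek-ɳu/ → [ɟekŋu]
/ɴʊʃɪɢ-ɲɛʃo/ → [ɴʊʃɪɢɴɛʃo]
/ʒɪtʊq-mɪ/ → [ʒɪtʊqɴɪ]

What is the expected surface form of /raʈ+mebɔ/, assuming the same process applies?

[raʈɳebɔ]

The data show progressive place assimilation: /ɳ/ → [ŋ] after /k/; /ɲ/ → [ɴ] after /ɢ/; /m/ → [ɴ] after /q/. In each pair only place changes, matching the preceding consonant, while manner and voice stay constant.
/m/ is a voiced bilabial nasal. The preceding trigger /ʈ/ is retroflex, so /m/ must become retroflex as well.
A voiced retroflex nasal is [ɳ], so the surface segment is [ɳ].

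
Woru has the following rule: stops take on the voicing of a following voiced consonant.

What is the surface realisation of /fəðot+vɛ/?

[fəðodvɛ]

The rule targets /t/ (voiceless alveolar stop), which sits before the trigger /v/ (voiced).
A voiced alveolar stop is [d], so the surface segment is [d].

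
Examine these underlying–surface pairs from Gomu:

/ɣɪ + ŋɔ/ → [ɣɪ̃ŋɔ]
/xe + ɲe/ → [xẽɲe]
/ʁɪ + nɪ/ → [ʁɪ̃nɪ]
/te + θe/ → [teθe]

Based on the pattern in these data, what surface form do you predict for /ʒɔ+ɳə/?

The data show regressive nasality assimilation (vowel nasalisation): /ɪ/ → [ɪ̃] before /ŋ/; /e/ → [ẽ] before /ɲ/; /ɪ/ → [ɪ̃] before /n/ — a vowel is nasalised by an immediately following nasal consonant.
No change occurs in [teθe] because the vowel at the boundary is adjacent to an oral consonant, not a nasal (/e/ next to /θ/).
/ɔ/ sits next to the nasal /ɳ/ and is therefore nasalised to [ɔ̃].

[ʒɔ̃ɳə]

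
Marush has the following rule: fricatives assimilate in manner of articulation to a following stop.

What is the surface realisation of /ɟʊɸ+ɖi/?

/ɸ/ is a voiceless bilabial fricative. The following trigger /ɖ/ is a stop, so /ɸ/ must become a stop as well.
A voiceless bilabial stop is [p], so the surface segment is [p].

[ɟʊpɖi]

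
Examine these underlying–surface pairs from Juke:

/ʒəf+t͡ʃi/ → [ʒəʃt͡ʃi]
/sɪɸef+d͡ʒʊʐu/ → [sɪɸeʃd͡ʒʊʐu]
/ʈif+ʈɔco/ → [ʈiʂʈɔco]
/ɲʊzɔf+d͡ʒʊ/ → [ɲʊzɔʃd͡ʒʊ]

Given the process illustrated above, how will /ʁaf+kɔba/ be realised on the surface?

[ʁaxkɔba]

The data show regressive place assimilation: /f/ → [ʃ] before /t͡ʃ/; /f/ → [ʃ] before /d͡ʒ/; /f/ → [ʂ] before /ʈ/. In each pair only place changes, matching the following consonant, while manner and voice stay constant.
/f/ is a voiceless labiodental fricative. The following trigger /k/ is velar, so /f/ must become velar as well.
Changing only its place to velar gives [x] — the voiceless velar fricative.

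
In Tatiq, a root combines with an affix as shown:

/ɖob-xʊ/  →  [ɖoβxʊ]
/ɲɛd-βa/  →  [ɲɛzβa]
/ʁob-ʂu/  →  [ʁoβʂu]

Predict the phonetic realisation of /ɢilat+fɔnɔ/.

The data show regressive manner assimilation: /b/ → [β] before /x/; /d/ → [z] before /β/; /b/ → [β] before /ʂ/. In each pair only manner changes, matching the following consonant, while place and voice stay constant.
/t/ is a voiceless alveolar stop. The following trigger /f/ is a fricative, so /t/ must become a fricative as well.
Changing only its manner to fricative gives [s] — the voiceless alveolar fricative.

[ɢilasfɔnɔ]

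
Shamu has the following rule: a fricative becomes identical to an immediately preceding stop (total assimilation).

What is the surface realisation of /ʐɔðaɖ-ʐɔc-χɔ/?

/ʐ/ is the segment targeted by the rule; it sits immediately after /ɖ/, so it assimilates completely and surfaces as [ɖ].
The same rule applies at the second boundary: /χ/ → [c] next to /c/.

[ʐɔðaɖɖɔccɔ]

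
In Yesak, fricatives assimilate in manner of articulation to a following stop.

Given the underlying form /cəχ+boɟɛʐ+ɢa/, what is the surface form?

The rule targets /χ/ (voiceless uvular fricative), which sits before the trigger /b/ (stop).
A voiceless uvular stop is [q], so the surface segment is [q].
The same rule applies at the second boundary: /ʐ/ → [ɖ] next to /ɢ/.

[cəqboɟɛɖɢa]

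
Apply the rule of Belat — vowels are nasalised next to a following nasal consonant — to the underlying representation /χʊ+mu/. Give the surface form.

[χʊ̃mu]

The vowel /ʊ/ is adjacent to the following nasal /m/, so it acquires [+nasal] and surfaces as [ʊ̃].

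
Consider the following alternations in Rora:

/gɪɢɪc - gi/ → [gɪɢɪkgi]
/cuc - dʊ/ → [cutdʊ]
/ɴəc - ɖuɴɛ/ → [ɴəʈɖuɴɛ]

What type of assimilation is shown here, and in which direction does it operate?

Underlying /c/ is realised as [k] next to /g/; /g/ itself does not change.
The change palatal → velar matches the place of the following /g/, identifying this as place assimilation.
Manner and voice are unchanged, so the assimilation is partial, not total.
The same holds elsewhere in the data: /c/ → [t] before /d/ (palatal → alveolar, matching alveolar); /c/ → [ʈ] before /ɖ/ (palatal → retroflex, matching retroflex) — only place changes, and always toward the following segment.
Since the segment that changes precedes the conditioning segment, the assimilation is regressive.

regressive place assimilation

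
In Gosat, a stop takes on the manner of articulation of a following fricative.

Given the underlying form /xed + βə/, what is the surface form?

[xezβə]

The rule targets /d/ (voiced alveolar stop), which sits before the trigger /β/ (fricative).
The voiced alveolar fricative is [z], so /d/ → [z].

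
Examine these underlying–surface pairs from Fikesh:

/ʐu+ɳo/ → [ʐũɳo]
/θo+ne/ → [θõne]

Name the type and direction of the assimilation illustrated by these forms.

The vowel /u/ surfaces as nasalised [ũ] next to the following nasal /ɳ/ — it has acquired the [+nasal] feature of its neighbour.
The other form shows the same pattern: /o/ → [õ] before /n/ — each time a vowel is nasalised next to a following nasal.
Because the conditioning nasal is to the right of the vowel that changes, the process is regressive (anticipatory).

regressive nasality assimilation (vowel nasalisation)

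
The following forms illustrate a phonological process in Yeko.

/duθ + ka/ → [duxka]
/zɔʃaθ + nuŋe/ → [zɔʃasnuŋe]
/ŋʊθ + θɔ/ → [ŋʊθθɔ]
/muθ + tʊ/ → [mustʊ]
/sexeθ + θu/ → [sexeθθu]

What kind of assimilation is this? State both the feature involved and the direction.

regressive place assimilation

Underlying /θ/ is realised as [x] next to /k/; /k/ itself does not change.
/θ/ is dental while /k/ is velar; the output [x] is velar, matching the trigger — so the feature that spreads is place.
Manner and voice are unchanged, so the assimilation is partial, not total.
The same holds elsewhere in the data: /θ/ → [s] before /n/ (dental → alveolar, matching alveolar); /θ/ → [s] before /t/ (dental → alveolar, matching alveolar) — only place changes, and always toward the following segment.
Nothing changes in [ŋʊθθɔ], [sexeθθu]: there the adjacent consonants already agree in place (/θ/ and /θ/ are both dental; /θ/ and /θ/ are both dental), so these forms are consistent with the same rule.
The trigger is the following segment, so the direction is regressive (anticipatory).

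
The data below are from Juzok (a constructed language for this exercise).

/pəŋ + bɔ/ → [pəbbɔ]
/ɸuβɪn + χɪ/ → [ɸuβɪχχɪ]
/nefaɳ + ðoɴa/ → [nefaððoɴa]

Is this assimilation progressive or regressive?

Comparing underlying and surface forms, /ŋ/ → [b] is the alternation; the neighbouring /b/ is constant.
The output [b] is identical to the trigger /b/ — every feature (place, manner, voicing) has been copied — so this is total assimilation.
The other forms behave the same way: /n/ → [χ] before /χ/; /ɳ/ → [ð] before /ð/ — in each case the output is a copy of the following consonant.
Since the segment that changes precedes the conditioning segment, the assimilation is regressive.

regressive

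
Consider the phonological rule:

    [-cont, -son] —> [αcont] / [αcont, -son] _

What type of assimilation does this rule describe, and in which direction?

The rule copies [cont] (continuancy) from the environment onto the target stops; since [±cont] encodes the stop/fricative manner contrast, the assimilating dimension is manner.
The conditioning segment sits to the left of the focus bar, meaning the trigger precedes the segment that changes — progressive assimilation.

progressive manner assimilation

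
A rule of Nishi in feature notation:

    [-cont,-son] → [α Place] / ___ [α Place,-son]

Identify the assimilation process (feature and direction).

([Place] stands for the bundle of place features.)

regressive place assimilation

The shared variable α links the value of the place features (abbreviated [Place]) on the target to the same value on the neighbouring segment, so place is the feature that assimilates.
Since the environment is written after the underscore, the trigger follows the target; the direction is regressive.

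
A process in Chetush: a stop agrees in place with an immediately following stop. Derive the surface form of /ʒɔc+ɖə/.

The rule targets /c/ (voiceless palatal stop), which sits before the trigger /ɖ/ (retroflex).
A voiceless retroflex stop is [ʈ], so the surface segment is [ʈ].

[ʒɔʈɖə]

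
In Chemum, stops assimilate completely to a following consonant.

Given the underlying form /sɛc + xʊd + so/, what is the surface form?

[sɛxxʊsso]

/c/ is the segment targeted by the rule; it sits immediately before /x/, so it assimilates completely and surfaces as [x].
At the second juncture, /d/ likewise becomes [s] adjacent to /s/.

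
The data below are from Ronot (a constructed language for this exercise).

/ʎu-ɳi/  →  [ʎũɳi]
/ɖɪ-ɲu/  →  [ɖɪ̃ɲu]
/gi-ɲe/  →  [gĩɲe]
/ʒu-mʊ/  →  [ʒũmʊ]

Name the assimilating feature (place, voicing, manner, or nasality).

The vowel /u/ surfaces as nasalised [ũ] next to the following nasal /ɳ/ — it has acquired the [+nasal] feature of its neighbour.
Likewise in the remaining data: /ɪ/ → [ɪ̃] before /ɲ/; /i/ → [ĩ] before /ɲ/; /u/ → [ũ] before /m/ — each time a vowel is nasalised next to a following nasal.

nasality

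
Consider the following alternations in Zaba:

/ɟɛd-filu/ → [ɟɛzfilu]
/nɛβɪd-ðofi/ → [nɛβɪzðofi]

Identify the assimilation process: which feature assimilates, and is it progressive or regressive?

regressive manner assimilation

Underlying /d/ is realised as [z] next to /f/; /f/ itself does not change.
The change stop → fricative matches the manner of the following /f/, identifying this as manner assimilation.
Place and voice are unchanged, so the assimilation is partial, not total.
The other alternating form patterns the same way: /d/ → [z] before /ð/ (stop → fricative, matching a fricative) — only manner changes, and always toward the following segment.
The trigger is the following segment, so the direction is regressive (anticipatory).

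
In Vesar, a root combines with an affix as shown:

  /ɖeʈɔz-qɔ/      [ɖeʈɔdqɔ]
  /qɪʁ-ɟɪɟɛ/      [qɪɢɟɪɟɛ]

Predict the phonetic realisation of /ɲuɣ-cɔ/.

[ɲugcɔ]

The data show regressive manner assimilation: /z/ → [d] before /q/; /ʁ/ → [ɢ] before /ɟ/. In each pair only manner changes, matching the following consonant, while place and voice stay constant.
/ɣ/ is a voiced velar fricative. The following trigger /c/ is a stop, so /ɣ/ must become a stop as well.
A voiced velar stop is [g], so the surface segment is [g].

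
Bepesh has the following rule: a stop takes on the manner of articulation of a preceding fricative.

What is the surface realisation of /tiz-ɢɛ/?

[tizʁɛ]

The rule targets /ɢ/ (voiced uvular stop), which sits after the trigger /z/ (fricative).
A voiced uvular fricative is [ʁ], so the surface segment is [ʁ].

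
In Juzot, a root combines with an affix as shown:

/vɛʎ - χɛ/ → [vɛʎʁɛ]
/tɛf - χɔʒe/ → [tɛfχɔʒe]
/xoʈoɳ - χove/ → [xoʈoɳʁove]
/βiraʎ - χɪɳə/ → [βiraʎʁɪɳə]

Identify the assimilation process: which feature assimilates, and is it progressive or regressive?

The segment that alternates is /χ/, which surfaces as [ʁ] when adjacent to /ʎ/.
/χ/ is voiceless while /ʎ/ is voiced; the output [ʁ] is voiced, matching the trigger — so the feature that spreads is voicing.
Place and manner are unchanged, so the assimilation is partial, not total.
Checking the remaining alternation: /χ/ → [ʁ] after /ɳ/ (voiceless → voiced, matching voiced) — only voicing changes, and always toward the preceding segment.
No alternation appears in [tɛfχɔʒe]: there the adjacent consonants already agree in voicing (/χ/ and /f/ are both voiceless), so this form is consistent with the same rule.
Since the segment that changes follows the conditioning segment, the assimilation is progressive.

progressive voicing assimilation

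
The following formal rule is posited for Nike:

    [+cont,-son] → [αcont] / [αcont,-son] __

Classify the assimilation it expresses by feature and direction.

progressive manner assimilation

The rule copies [cont] (continuancy) from the environment onto the target fricatives; since [±cont] encodes the stop/fricative manner contrast, the assimilating dimension is manner.
Since the environment is written before the underscore, the trigger precedes the target; the direction is progressive.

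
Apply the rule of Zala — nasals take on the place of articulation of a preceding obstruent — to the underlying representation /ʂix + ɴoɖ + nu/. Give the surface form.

/ɴ/ is a voiced uvular nasal. The preceding trigger /x/ is velar, so /ɴ/ must become velar as well.
A voiced velar nasal is [ŋ], so the surface segment is [ŋ].
The same rule applies at the second boundary: /n/ → [ɳ] next to /ɖ/.

[ʂixŋoɖɳu]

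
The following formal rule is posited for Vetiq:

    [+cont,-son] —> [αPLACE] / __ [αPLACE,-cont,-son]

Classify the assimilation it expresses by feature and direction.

regressive place assimilation

The rule copies the place features (abbreviated [PLACE]) from the environment onto the target, so the assimilating feature is place.
Since the environment is written after the underscore, the trigger follows the target; the direction is regressive.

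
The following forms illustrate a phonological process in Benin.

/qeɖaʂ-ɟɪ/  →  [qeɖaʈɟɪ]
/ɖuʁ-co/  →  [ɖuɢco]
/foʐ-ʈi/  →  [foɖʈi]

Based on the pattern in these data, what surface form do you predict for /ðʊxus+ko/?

The data show regressive manner assimilation: /ʂ/ → [ʈ] before /ɟ/; /ʁ/ → [ɢ] before /c/; /ʐ/ → [ɖ] before /ʈ/. In each pair only manner changes, matching the following consonant, while place and voice stay constant.
/s/ is a voiceless alveolar fricative. The following trigger /k/ is a stop, so /s/ must become a stop as well.
Changing only its manner to stop gives [t] — the voiceless alveolar stop.

[ðʊxutko]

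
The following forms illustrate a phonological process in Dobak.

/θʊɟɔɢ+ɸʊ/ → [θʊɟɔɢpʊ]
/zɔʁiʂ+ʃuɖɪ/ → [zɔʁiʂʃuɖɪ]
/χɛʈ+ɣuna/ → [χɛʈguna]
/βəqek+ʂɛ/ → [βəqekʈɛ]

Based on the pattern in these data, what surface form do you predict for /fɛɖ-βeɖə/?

The data show progressive manner assimilation: /ɸ/ → [p] after /ɢ/; /ɣ/ → [g] after /ʈ/; /ʂ/ → [ʈ] after /k/. In each pair only manner changes, matching the preceding consonant, while place and voice stay constant.
Nothing changes in [zɔʁiʂʃuɖɪ]: there the adjacent consonants already agree in manner (/ʃ/ and /ʂ/ are both fricatives), so this form is consistent with the same rule.
The rule targets /β/ (voiced bilabial fricative), which sits after the trigger /ɖ/ (stop).
The voiced bilabial stop is [b], so /β/ → [b].

[fɛɖbeɖə]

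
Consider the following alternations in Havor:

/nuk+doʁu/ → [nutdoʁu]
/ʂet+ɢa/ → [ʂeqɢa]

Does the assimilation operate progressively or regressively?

Underlying /k/ is realised as [t] next to /d/; /d/ itself does not change.
The change velar → alveolar matches the place of the following /d/, identifying this as place assimilation.
The other alternating form patterns the same way: /t/ → [q] before /ɢ/ (alveolar → uvular, matching uvular) — only place changes, and always toward the following segment.
The trigger is the following segment, so the direction is regressive (anticipatory).

regressive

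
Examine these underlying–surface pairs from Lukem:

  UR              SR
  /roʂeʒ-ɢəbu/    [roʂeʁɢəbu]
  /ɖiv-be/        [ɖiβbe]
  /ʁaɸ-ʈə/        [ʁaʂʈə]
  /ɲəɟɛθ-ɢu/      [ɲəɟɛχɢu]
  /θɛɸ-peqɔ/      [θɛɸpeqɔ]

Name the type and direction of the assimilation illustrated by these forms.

regressive place assimilation

The segment that alternates is /ʒ/, which surfaces as [ʁ] when adjacent to /ɢ/.
/ʒ/ is postalveolar while /ɢ/ is uvular; the output [ʁ] is uvular, matching the trigger — so the feature that spreads is place.
Manner and voice are unchanged, so the assimilation is partial, not total.
The same holds elsewhere in the data: /v/ → [β] before /b/ (labiodental → bilabial, matching bilabial); /ɸ/ → [ʂ] before /ʈ/ (bilabial → retroflex, matching retroflex); /θ/ → [χ] before /ɢ/ (dental → uvular, matching uvular) — only place changes, and always toward the following segment.
Nothing changes in [θɛɸpeqɔ]: there the adjacent consonants already agree in place (/ɸ/ and /p/ are both bilabial), so this form is consistent with the same rule.
The trigger is the following segment, so the direction is regressive (anticipatory).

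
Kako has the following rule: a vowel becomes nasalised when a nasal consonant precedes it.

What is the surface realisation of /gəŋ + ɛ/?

[gəŋɛ̃]

/ɛ/ sits next to the nasal /ŋ/ and is therefore nasalised to [ɛ̃].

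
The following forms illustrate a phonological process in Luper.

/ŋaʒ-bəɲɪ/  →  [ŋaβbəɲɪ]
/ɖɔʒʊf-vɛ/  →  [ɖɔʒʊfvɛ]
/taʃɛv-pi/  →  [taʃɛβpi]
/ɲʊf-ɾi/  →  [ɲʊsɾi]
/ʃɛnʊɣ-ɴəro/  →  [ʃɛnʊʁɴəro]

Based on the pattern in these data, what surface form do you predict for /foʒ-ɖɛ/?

The data show regressive place assimilation: /ʒ/ → [β] before /b/; /v/ → [β] before /p/; /f/ → [s] before /ɾ/; /ɣ/ → [ʁ] before /ɴ/. In each pair only place changes, matching the following consonant, while manner and voice stay constant.
No alternation appears in [ɖɔʒʊfvɛ]: there the adjacent consonants already agree in place (/f/ and /v/ are both labiodental), so this form is consistent with the same rule.
/ʒ/ is a voiced postalveolar fricative. The following trigger /ɖ/ is retroflex, so /ʒ/ must become retroflex as well.
The voiced retroflex fricative is [ʐ], so /ʒ/ → [ʐ].

[foʐɖɛ]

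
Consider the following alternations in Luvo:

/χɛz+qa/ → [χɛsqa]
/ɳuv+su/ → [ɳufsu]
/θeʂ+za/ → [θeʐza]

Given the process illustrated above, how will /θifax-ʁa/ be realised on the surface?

The data show regressive voicing assimilation: /z/ → [s] before /q/; /v/ → [f] before /s/; /ʂ/ → [ʐ] before /z/. In each pair only voicing changes, matching the following consonant, while place and manner stay constant.
/x/ is a voiceless velar fricative. The following trigger /ʁ/ is voiced, so /x/ must become voiced as well.
A voiced velar fricative is [ɣ], so the surface segment is [ɣ].

[θifaɣʁa]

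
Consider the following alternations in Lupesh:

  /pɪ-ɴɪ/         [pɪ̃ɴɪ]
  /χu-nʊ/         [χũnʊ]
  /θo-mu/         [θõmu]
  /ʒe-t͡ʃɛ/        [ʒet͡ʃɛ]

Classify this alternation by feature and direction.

The vowel /ɪ/ surfaces as nasalised [ɪ̃] next to the following nasal /ɴ/ — it has acquired the [+nasal] feature of its neighbour.
Likewise in the remaining data: /u/ → [ũ] before /n/; /o/ → [õ] before /m/ — each time a vowel is nasalised next to a following nasal.
No change occurs in [ʒet͡ʃɛ] because the vowel at the boundary is adjacent to an oral consonant, not a nasal (/e/ next to /t͡ʃ/).
Because the conditioning nasal is to the right of the vowel that changes, the process is regressive (anticipatory).

regressive nasality assimilation (vowel nasalisation)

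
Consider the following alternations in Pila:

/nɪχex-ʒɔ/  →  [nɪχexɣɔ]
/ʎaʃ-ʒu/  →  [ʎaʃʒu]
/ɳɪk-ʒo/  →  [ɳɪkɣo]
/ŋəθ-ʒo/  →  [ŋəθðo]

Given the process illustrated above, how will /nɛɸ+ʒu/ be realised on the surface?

The data show progressive place assimilation: /ʒ/ → [ɣ] after /x/; /ʒ/ → [ɣ] after /k/; /ʒ/ → [ð] after /θ/. In each pair only place changes, matching the preceding consonant, while manner and voice stay constant.
No alternation appears in [ʎaʃʒu]: there the adjacent consonants already agree in place (/ʒ/ and /ʃ/ are both postalveolar), so this form is consistent with the same rule.
/ʒ/ is a voiced postalveolar fricative. The preceding trigger /ɸ/ is bilabial, so /ʒ/ must become bilabial as well.
Changing only its place to bilabial gives [β] — the voiced bilabial fricative.

[nɛɸβu]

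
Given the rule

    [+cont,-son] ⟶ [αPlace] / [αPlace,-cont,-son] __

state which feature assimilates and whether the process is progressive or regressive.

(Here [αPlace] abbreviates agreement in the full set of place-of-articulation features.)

progressive place assimilation

The rule copies the place features (abbreviated [Place]) from the environment onto the target, so the assimilating feature is place.
The conditioning segment sits to the left of the focus bar, meaning the trigger precedes the segment that changes — progressive assimilation.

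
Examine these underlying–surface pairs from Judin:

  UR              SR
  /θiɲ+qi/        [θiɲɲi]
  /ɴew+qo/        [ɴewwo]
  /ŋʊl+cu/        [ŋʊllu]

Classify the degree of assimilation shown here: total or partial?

total assimilation

Underlying /q/ is realised as [ɲ] next to /ɲ/; /ɲ/ itself does not change.
The output [ɲ] is identical to the trigger /ɲ/ — every feature (place, manner, voicing) has been copied — so this is total assimilation.
The remaining alternations confirm this: /q/ → [w] after /w/; /c/ → [l] after /l/ — in each case the output is a copy of the preceding consonant.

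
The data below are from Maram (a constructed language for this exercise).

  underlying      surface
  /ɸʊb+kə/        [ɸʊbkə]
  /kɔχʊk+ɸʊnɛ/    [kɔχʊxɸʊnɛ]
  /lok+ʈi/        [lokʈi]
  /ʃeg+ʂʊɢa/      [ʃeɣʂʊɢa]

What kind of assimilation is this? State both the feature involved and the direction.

regressive manner assimilation

Underlying /k/ is realised as [x] next to /ɸ/; /ɸ/ itself does not change.
The change stop → fricative matches the manner of the following /ɸ/, identifying this as manner assimilation.
Place and voice are unchanged, so the assimilation is partial, not total.
The same holds elsewhere in the data: /g/ → [ɣ] before /ʂ/ (stop → fricative, matching a fricative) — only manner changes, and always toward the following segment.
No alternation appears in [ɸʊbkə], [lokʈi]: there the adjacent consonants already agree in manner (/b/ and /k/ are both stops; /k/ and /ʈ/ are both stops), so these forms are consistent with the same rule.
Since the segment that changes precedes the conditioning segment, the assimilation is regressive.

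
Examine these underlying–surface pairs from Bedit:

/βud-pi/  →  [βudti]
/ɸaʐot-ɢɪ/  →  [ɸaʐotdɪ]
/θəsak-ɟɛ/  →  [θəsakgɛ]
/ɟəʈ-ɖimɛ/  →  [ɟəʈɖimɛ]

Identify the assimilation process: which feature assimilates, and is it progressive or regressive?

progressive place assimilation

The segment that alternates is /p/, which surfaces as [t] when adjacent to /d/.
The change bilabial → alveolar matches the place of the preceding /d/, identifying this as place assimilation.
Manner and voice are unchanged, so the assimilation is partial, not total.
Checking the remaining alternations: /ɢ/ → [d] after /t/ (uvular → alveolar, matching alveolar); /ɟ/ → [g] after /k/ (palatal → velar, matching velar) — only place changes, and always toward the preceding segment.
No alternation appears in [ɟəʈɖimɛ]: there the adjacent consonants already agree in place (/ɖ/ and /ʈ/ are both retroflex), so this form is consistent with the same rule.
Since the segment that changes follows the conditioning segment, the assimilation is progressive.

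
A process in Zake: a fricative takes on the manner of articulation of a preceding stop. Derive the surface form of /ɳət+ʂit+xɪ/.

[ɳətʈitkɪ]

The rule targets /ʂ/ (voiceless retroflex fricative), which sits after the trigger /t/ (stop).
The voiceless retroflex stop is [ʈ], so /ʂ/ → [ʈ].
At the second juncture, /x/ likewise becomes [k] adjacent to /t/.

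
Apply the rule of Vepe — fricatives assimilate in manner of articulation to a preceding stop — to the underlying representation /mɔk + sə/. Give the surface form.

/s/ is a voiceless alveolar fricative. The preceding trigger /k/ is a stop, so /s/ must become a stop as well.
A voiceless alveolar stop is [t], so the surface segment is [t].

[mɔktə]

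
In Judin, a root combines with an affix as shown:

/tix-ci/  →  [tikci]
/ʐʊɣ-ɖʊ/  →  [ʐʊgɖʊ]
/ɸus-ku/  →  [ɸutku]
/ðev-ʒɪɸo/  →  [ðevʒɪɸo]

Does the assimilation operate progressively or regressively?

regressive

Underlying /x/ is realised as [k] next to /c/; /c/ itself does not change.
/x/ is a fricative while /c/ is a stop; the output [k] is a stop, matching the trigger — so the feature that spreads is manner.
Checking the remaining alternations: /ɣ/ → [g] before /ɖ/ (fricative → stop, matching a stop); /s/ → [t] before /k/ (fricative → stop, matching a stop) — only manner changes, and always toward the following segment.
Nothing changes in [ðevʒɪɸo]: there the adjacent consonants already agree in manner (/v/ and /ʒ/ are both fricatives), so this form is consistent with the same rule.
Since the segment that changes precedes the conditioning segment, the assimilation is regressive.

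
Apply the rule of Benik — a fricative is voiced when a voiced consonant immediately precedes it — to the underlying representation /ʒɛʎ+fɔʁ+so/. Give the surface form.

The rule targets /f/ (voiceless labiodental fricative), which sits after the trigger /ʎ/ (voiced).
A voiced labiodental fricative is [v], so the surface segment is [v].
At the second juncture, /s/ likewise becomes [z] adjacent to /ʁ/.

[ʒɛʎvɔʁzo]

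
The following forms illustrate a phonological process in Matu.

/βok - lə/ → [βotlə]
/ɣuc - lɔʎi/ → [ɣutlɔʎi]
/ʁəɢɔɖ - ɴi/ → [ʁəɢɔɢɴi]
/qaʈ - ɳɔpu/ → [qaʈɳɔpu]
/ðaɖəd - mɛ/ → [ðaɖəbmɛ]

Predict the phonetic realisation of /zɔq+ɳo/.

The data show regressive place assimilation: /k/ → [t] before /l/; /c/ → [t] before /l/; /ɖ/ → [ɢ] before /ɴ/; /d/ → [b] before /m/. In each pair only place changes, matching the following consonant, while manner and voice stay constant.
No alternation appears in [qaʈɳɔpu]: there the adjacent consonants already agree in place (/ʈ/ and /ɳ/ are both retroflex), so this form is consistent with the same rule.
The rule targets /q/ (voiceless uvular stop), which sits before the trigger /ɳ/ (retroflex).
Changing only its place to retroflex gives [ʈ] — the voiceless retroflex stop.

[zɔʈɳo]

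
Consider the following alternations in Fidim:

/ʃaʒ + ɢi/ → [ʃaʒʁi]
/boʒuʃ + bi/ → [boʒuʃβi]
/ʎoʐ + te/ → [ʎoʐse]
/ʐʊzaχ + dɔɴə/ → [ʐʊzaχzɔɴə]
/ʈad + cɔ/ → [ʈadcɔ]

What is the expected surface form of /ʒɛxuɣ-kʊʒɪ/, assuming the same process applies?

The data show progressive manner assimilation: /ɢ/ → [ʁ] after /ʒ/; /b/ → [β] after /ʃ/; /t/ → [s] after /ʐ/; /d/ → [z] after /χ/. In each pair only manner changes, matching the preceding consonant, while place and voice stay constant.
No alternation appears in [ʈadcɔ]: there the adjacent consonants already agree in manner (/c/ and /d/ are both stops), so this form is consistent with the same rule.
/k/ is a voiceless velar stop. The preceding trigger /ɣ/ is a fricative, so /k/ must become a fricative as well.
A voiceless velar fricative is [x], so the surface segment is [x].

[ʒɛxuɣxʊʒɪ]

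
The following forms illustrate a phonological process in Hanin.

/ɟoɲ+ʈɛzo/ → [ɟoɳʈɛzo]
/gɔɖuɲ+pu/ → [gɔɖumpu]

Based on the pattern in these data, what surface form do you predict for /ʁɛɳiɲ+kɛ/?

[ʁɛɳiŋkɛ]

The data show regressive place assimilation: /ɲ/ → [ɳ] before /ʈ/; /ɲ/ → [m] before /p/. In each pair only place changes, matching the following consonant, while manner and voice stay constant.
/ɲ/ is a voiced palatal nasal. The following trigger /k/ is velar, so /ɲ/ must become velar as well.
The voiced velar nasal is [ŋ], so /ɲ/ → [ŋ].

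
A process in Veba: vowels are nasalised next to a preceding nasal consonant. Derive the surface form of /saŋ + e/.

[saŋẽ]

/e/ sits next to the nasal /ŋ/ and is therefore nasalised to [ẽ].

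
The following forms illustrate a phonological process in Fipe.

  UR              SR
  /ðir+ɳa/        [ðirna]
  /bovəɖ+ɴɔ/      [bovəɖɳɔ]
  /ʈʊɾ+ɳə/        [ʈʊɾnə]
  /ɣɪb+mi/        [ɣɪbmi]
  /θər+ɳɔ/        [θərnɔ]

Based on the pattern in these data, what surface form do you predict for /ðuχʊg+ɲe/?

The data show progressive place assimilation: /ɳ/ → [n] after /r/; /ɴ/ → [ɳ] after /ɖ/; /ɳ/ → [n] after /ɾ/. In each pair only place changes, matching the preceding consonant, while manner and voice stay constant.
Nothing changes in [ɣɪbmi]: there the adjacent consonants already agree in place (/m/ and /b/ are both bilabial), so this form is consistent with the same rule.
/ɲ/ is a voiced palatal nasal. The preceding trigger /g/ is velar, so /ɲ/ must become velar as well.
The voiced velar nasal is [ŋ], so /ɲ/ → [ŋ].

[ðuχʊgŋe]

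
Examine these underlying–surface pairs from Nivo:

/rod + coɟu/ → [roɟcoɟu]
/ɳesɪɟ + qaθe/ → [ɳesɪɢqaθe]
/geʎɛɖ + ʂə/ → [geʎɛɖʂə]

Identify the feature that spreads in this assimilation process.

place

Underlying /d/ is realised as [ɟ] next to /c/; /c/ itself does not change.
The change alveolar → palatal matches the place of the following /c/, identifying this as place assimilation.
The same holds elsewhere in the data: /ɟ/ → [ɢ] before /q/ (palatal → uvular, matching uvular) — only place changes, and always toward the following segment.
Nothing changes in [geʎɛɖʂə]: there the adjacent consonants already agree in place (/ɖ/ and /ʂ/ are both retroflex), so this form is consistent with the same rule.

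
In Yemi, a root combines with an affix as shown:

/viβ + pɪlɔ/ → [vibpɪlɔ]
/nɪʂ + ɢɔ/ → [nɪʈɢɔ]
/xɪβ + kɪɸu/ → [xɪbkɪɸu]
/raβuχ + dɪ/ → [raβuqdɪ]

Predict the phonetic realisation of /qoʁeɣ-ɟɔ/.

[qoʁegɟɔ]

The data show regressive manner assimilation: /β/ → [b] before /p/; /ʂ/ → [ʈ] before /ɢ/; /β/ → [b] before /k/; /χ/ → [q] before /d/. In each pair only manner changes, matching the following consonant, while place and voice stay constant.
The rule targets /ɣ/ (voiced velar fricative), which sits before the trigger /ɟ/ (stop).
The voiced velar stop is [g], so /ɣ/ → [g].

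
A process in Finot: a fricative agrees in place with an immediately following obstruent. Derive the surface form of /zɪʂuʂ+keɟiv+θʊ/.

/ʂ/ is a voiceless retroflex fricative. The following trigger /k/ is velar, so /ʂ/ must become velar as well.
Changing only its place to velar gives [x] — the voiceless velar fricative.
The same rule applies at the second boundary: /v/ → [ð] next to /θ/.

[zɪʂuxkeɟiðθʊ]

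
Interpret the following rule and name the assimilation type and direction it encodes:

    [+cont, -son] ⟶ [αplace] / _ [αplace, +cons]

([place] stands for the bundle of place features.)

regressive place assimilation

The rule copies the place features (abbreviated [place]) from the environment onto the target, so the assimilating feature is place.
Since the environment is written after the underscore, the trigger follows the target; the direction is regressive.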